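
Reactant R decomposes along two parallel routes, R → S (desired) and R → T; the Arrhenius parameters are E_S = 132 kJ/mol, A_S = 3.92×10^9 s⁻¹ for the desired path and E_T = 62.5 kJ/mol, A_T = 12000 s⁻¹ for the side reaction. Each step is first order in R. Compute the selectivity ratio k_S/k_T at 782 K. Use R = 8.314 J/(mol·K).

7.44

k_S/k_T = (A_S/A_T)·exp[−(E_S−E_T)/(RT)] = (A_S/A_T)·exp[(E_T−E_S)/(RT)].
(E_T−E_S)/(RT) = (62.5−132)×10³/(8.314×782) = -69500/6502 = -10.69.
k_S/k_T = (3.92×10^9/12000)·exp(-10.69) = 3.267×10^5 × 2.278×10^-5 = 7.44.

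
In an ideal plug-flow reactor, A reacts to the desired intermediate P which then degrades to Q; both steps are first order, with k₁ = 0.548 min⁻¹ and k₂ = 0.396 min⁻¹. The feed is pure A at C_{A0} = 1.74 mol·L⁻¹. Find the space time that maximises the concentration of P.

For first-order series the maximum of C_P occurs at τ_opt = ln(k₂/k₁)/(k₂−k₁).
= ln(0.396/0.548)/(0.396−0.548) = ln(0.7226)/-0.1520 = -0.3249/-0.1520 = 2.14 min.

2.14 min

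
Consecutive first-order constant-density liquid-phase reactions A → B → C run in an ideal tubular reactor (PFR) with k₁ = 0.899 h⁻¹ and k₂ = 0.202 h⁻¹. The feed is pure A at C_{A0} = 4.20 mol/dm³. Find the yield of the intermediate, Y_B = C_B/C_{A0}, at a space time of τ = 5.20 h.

0.439

For first-order series with pure A initially, C_B(τ) = k₁C_{A0}/(k₂−k₁)·(e^(−k₁τ) − e^(−k₂τ)).
e^(−k₁τ) = e^(−0.899×5.20) = e^(−4.675) = 0.009327; e^(−k₂τ) = e^(−1.050) = 0.3498.
C_B = 0.899×4.20/(0.202−0.899) × (0.009327−0.3498) = (-5.417)×(-0.3405) = 1.844 mol/dm³.
Y_B = C_B/C_{A0} = 1.844/4.20 = 0.439.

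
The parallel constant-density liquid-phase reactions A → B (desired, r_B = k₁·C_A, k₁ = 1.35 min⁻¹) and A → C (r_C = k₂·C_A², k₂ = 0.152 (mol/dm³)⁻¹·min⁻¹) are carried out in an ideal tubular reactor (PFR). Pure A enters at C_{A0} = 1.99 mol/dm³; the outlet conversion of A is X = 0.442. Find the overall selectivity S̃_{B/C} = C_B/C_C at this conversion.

C_A = C_{A0}(1−X) = 1.110 mol/dm³.
Along a PFR/batch, dC_B/dC_A = −r_B/(r_B+r_C) = −k₁/(k₁+k₂·C_A).
Integrating from C_{A0} to C_A: C_B = (1.35/0.152)·ln[(1.35+0.152·1.99)/(1.35+0.152·1.11)] = 8.882·ln(1.652/1.519) = 0.7493 mol/dm³.
C_C = (C_{A0}−C_A)−C_B = 0.1303 mol/dm³; S̃_{B/C} = 0.7493/0.1303 = 5.75.

5.75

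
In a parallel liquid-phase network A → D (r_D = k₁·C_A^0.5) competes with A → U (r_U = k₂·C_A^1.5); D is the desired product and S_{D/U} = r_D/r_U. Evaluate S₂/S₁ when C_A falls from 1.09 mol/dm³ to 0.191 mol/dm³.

S_{D/U} = (k₁/k₂)·C_A⁻¹, so S₂/S₁ = (C_{A,2}/C_{A,1})⁻¹.
= 1.09/0.191 = 5.71.

5.71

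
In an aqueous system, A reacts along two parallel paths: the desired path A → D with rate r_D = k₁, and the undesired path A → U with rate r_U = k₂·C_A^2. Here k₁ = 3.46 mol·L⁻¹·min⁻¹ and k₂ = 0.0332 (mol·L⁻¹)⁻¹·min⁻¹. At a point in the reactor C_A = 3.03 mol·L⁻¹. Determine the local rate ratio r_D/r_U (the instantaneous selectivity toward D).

S_{D/U} = r_D/r_U = (k₁)/(k₂·C_A^2) = (k₁/k₂)·C_A^-2.
= (3.46) / (0.0332×3.030^2) = 3.460/0.3048 = 11.4.
The undesired path is higher order in A, so low C_A (CSTR or dilute feed) favours D.

11.4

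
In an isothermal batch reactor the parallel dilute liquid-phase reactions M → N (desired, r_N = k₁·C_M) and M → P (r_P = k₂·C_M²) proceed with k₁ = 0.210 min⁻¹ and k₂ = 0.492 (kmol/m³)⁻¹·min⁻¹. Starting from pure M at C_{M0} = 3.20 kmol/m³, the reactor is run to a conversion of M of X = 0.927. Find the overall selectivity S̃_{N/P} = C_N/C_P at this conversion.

C_M = C_{M0}(1−X) = 0.2336 kmol/m³.
Along a PFR/batch, dC_N/dC_M = −r_N/(r_N+r_P) = −k₁/(k₁+k₂·C_M).
Integrating from C_{M0} to C_M: C_N = (0.210/0.492)·ln[(0.210+0.492·3.20)/(0.210+0.492·0.234)] = 0.4268·ln(1.784/0.3249) = 0.7270 kmol/m³.
C_P = (C_{M0}−C_M)−C_N = 2.239 kmol/m³; S̃_{N/P} = 0.7270/2.239 = 0.325.

0.325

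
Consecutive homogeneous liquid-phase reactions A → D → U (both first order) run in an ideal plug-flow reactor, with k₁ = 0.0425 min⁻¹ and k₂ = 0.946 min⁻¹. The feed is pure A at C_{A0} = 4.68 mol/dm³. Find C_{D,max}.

0.182 mol/dm³

For a first-order series the maximum intermediate yield is C_{D,max}/C_{A0} = (k₁/k₂)^[k₂/(k₂−k₁)].
= (0.0425/0.946)^(0.946/(0.946−0.0425)) = (0.04493)^(1.047) = 0.03883.
C_{D,max} = 0.03883×4.68 = 0.182 mol/dm³.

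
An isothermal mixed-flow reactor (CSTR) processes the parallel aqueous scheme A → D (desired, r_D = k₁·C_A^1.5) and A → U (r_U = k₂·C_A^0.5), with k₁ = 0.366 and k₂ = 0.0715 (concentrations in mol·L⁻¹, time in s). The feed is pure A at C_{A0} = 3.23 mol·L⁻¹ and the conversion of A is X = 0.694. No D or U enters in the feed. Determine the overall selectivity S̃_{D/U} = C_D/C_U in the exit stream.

Exit C_A = C_{A0}(1−X) = 3.23×0.306 = 0.9884 mol·L⁻¹.
Rates in a CSTR are evaluated at the outlet concentration: r_D = 0.366×0.9884^1.5 = 0.3596, r_U = 0.0715×0.9884^0.5 = 0.07108.
Overall selectivity = C_D/C_U = r_Dτ/(r_Uτ) = r_D/r_U = 5.06.

5.06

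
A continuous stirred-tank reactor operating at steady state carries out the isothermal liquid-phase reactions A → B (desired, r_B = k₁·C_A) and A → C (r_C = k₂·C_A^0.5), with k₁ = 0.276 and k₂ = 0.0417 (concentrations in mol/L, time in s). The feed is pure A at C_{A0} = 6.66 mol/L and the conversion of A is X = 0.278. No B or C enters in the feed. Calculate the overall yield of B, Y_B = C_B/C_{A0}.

0.260

Exit C_A = C_{A0}(1−X) = 6.66×0.722 = 4.809 mol/L.
A CSTR operates uniformly at the exit composition, giving r_B = 1.327 and r_C = 0.09144 (each k·C_A^n at C_A = 4.809).
Fraction of consumed A going to B: r_B/(r_B+r_C) = 0.9355.
C_B = 0.9355·C_{A0}·X = 0.9355×6.66×0.278 = 1.73 mol/L; Y_B = C_B/C_{A0} = 0.260.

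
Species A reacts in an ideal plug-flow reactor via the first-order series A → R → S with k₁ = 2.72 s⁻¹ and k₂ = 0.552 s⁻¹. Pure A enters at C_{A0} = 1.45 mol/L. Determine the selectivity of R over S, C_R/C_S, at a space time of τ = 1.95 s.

0.735

The intermediate concentration in a first-order A→B→C sequence is C_R = k₁C_{A0}(e^(−k₁τ) − e^(−k₂τ))/(k₂−k₁).
e^(−k₁τ) = e^(−2.72×1.95) = e^(−5.304) = 0.004972; e^(−k₂τ) = e^(−1.076) = 0.3408.
C_R = 2.72×1.45/(0.552−2.72) × (0.004972−0.3408) = (-1.819)×(-0.3358) = 0.6110 mol/L.
C_A = C_{A0}e^(−k₁τ) = 0.007209 mol/L, so C_S = C_{A0}−C_A−C_R = 0.8318 mol/L; C_R/C_S = 0.735.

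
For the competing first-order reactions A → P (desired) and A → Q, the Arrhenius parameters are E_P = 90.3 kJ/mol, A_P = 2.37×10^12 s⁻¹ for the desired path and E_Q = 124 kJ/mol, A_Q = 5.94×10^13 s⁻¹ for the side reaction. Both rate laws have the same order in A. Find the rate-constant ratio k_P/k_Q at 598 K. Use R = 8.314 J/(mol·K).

35.1

With equal orders, S_{P/Q} = k_P/k_Q = (A_P/A_Q)·exp[(E_Q−E_P)/(RT)].
(E_Q−E_P)/(RT) = (124−90.3)×10³/(8.314×598) = 33700/4972 = 6.778.
k_P/k_Q = (2.37×10^12/5.94×10^13)·exp(6.778) = 0.03990 × 878.5 = 35.1.
Since E_P < E_Q, lowering the temperature improves selectivity toward P.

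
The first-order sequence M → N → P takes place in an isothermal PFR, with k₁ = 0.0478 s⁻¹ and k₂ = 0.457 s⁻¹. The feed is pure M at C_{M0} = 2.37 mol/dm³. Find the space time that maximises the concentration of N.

Setting dC_N/dτ = 0 gives τ_opt = ln(k₂/k₁)/(k₂−k₁).
= ln(0.457/0.0478)/(0.457−0.0478) = ln(9.561)/0.4092 = 2.258/0.4092 = 5.52 s.

5.52 s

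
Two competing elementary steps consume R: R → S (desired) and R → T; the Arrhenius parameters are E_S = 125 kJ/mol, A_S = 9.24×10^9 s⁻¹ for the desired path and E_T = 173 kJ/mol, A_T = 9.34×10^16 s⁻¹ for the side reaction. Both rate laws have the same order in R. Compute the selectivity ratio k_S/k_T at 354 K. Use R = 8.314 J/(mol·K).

With equal orders, S_{S/T} = k_S/k_T = (A_S/A_T)·exp[(E_T−E_S)/(RT)].
(E_T−E_S)/(RT) = (173−125)×10³/(8.314×354) = 48000/2943 = 16.31.
k_S/k_T = (9.24×10^9/9.34×10^16)·exp(16.31) = 9.893×10^-8 × 1.210×10^7 = 1.20.
Since E_S < E_T, lowering the temperature improves selectivity toward S.

1.20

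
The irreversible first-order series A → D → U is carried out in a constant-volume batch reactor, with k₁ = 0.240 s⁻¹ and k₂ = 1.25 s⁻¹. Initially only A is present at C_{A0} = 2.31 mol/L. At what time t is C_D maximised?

1.63 s

Setting dC_D/dt = 0 gives t_opt = ln(k₂/k₁)/(k₂−k₁).
= ln(1.25/0.240)/(1.25−0.240) = ln(5.208)/1.010 = 1.650/1.010 = 1.63 s.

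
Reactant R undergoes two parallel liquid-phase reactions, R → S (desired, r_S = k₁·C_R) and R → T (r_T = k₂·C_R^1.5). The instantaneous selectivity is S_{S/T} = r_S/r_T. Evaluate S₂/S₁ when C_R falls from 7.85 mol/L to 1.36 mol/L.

2.40

S_{S/T} = (k₁/k₂)·C_R^-0.5, so S₂/S₁ = (C_{R,2}/C_{R,1})^-0.5.
= (1.36/7.85)^(-0.5) = (0.1732)^(-0.5) = 2.40.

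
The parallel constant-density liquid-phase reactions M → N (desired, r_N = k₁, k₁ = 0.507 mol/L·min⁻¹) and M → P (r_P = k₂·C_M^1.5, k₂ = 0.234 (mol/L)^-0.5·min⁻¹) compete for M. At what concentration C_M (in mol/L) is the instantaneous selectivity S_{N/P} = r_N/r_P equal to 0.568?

S_{N/P} = (k₁/k₂)·C_M^-1.5 ⇒ C_M = (S·k₂/k₁)^(1/(-1.5)).
= (0.568×0.234/0.507)^(-0.6667) = (0.2622)^(-0.6667) = 2.44 mol/L.

2.44 mol/L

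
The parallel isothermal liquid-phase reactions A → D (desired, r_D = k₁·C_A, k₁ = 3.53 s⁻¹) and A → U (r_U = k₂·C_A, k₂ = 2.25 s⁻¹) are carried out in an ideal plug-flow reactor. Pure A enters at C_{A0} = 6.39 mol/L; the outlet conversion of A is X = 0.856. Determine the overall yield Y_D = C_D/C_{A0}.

0.523

C_A = C_{A0}(1−X) = 0.9202 mol/L.
Both paths are first order in A, so the instantaneous fraction to D is constant: dC_D/d(−C_A) = k₁/(k₁+k₂) = 0.6107.
C_D = 0.6107·(C_{A0}−C_A) = 0.6107×5.470 = 3.34 mol/L.
Y_D = C_D/C_{A0} = 3.341/6.39 = 0.523.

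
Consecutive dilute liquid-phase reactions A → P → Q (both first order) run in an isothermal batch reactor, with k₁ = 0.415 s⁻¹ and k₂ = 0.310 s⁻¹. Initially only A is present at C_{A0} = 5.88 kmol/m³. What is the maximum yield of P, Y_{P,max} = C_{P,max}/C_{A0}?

0.423

Evaluating C_P at t_opt = ln(k₂/k₁)/(k₂−k₁) gives C_{P,max}/C_{A0} = (k₁/k₂)^[k₂/(k₂−k₁)].
= (0.415/0.310)^(0.310/(0.310−0.415)) = (1.339)^(-2.952) = 0.4226.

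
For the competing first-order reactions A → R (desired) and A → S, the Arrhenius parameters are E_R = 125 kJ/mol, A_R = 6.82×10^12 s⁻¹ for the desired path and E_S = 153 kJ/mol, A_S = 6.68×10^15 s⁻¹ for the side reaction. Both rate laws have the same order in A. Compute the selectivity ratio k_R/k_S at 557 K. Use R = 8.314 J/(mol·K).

0.431

Since both paths have the same order in A, the concentration cancels and S_{R/S} = k_R/k_S = (A_R/A_S)·exp[(E_S−E_R)/(RT)].
(E_S−E_R)/(RT) = (153−125)×10³/(8.314×557) = 28000/4631 = 6.046.
k_R/k_S = (6.82×10^12/6.68×10^15)·exp(6.046) = 0.001021 × 422.6 = 0.431.
Since E_R < E_S, lowering the temperature improves selectivity toward R.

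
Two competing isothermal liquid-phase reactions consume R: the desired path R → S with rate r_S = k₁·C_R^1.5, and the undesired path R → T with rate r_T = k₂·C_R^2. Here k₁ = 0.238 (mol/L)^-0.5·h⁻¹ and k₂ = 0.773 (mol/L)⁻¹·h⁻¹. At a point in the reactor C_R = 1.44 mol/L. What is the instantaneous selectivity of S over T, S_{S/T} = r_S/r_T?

0.257

S_{S/T} = r_S/r_T = (k₁·C_R^1.5)/(k₂·C_R^2) = (k₁/k₂)·C_R^-0.5.
= (0.238×1.440^1.5) / (0.773×1.440^2) = 0.4113/1.603 = 0.257.
The undesired path is higher order in R, so low C_R (CSTR or dilute feed) favours S.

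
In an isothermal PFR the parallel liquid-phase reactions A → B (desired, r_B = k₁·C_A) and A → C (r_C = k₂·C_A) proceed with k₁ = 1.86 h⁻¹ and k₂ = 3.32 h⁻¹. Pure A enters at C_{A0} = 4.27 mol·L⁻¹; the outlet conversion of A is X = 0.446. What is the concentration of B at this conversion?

0.684 mol·L⁻¹

C_A = C_{A0}(1−X) = 2.366 mol·L⁻¹.
Both paths are first order in A, so the instantaneous fraction to B is constant: dC_B/d(−C_A) = k₁/(k₁+k₂) = 0.3591.
C_B = 0.3591·(C_{A0}−C_A) = 0.3591×1.904 = 0.684 mol·L⁻¹.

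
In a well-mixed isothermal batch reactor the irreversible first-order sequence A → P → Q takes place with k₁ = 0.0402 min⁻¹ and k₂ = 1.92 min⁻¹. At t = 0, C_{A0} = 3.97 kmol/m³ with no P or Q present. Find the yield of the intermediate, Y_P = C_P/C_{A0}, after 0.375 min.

0.0107

The intermediate concentration in a first-order A→B→C sequence is C_P = k₁C_{A0}(e^(−k₁t) − e^(−k₂t))/(k₂−k₁).
e^(−k₁t) = e^(−0.0402×0.375) = e^(−0.01507) = 0.9850; e^(−k₂t) = e^(−0.7200) = 0.4868.
C_P = 0.0402×3.97/(1.92−0.0402) × (0.9850−0.4868) = 0.08490×0.4983 = 0.04230 kmol/m³.
Y_P = C_P/C_{A0} = 0.04230/3.97 = 0.0107.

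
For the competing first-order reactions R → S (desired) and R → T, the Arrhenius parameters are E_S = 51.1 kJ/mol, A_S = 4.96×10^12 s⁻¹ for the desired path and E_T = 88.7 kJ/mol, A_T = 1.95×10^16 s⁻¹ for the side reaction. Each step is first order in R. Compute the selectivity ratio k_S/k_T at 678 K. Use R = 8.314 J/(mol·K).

0.201

k_S/k_T = (A_S/A_T)·exp[−(E_S−E_T)/(RT)] = (A_S/A_T)·exp[(E_T−E_S)/(RT)].
(E_T−E_S)/(RT) = (88.7−51.1)×10³/(8.314×678) = 37600/5637 = 6.670.
k_S/k_T = (4.96×10^12/1.95×10^16)·exp(6.670) = 2.544×10^-4 × 788.7 = 0.201.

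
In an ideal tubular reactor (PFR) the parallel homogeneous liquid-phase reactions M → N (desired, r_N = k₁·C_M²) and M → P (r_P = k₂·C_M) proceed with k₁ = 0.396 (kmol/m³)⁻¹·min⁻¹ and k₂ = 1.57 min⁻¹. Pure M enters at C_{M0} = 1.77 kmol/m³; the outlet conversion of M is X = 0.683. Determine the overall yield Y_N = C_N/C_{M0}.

C_M = C_{M0}(1−X) = 0.5611 kmol/m³.
Along a PFR/batch, dC_P/dC_M = −r_P/(r_N+r_P) = −k₂/(k₂+k₁·C_M).
Integrating from C_{M0} to C_M: C_P = (1.57/0.396)·ln[(1.57+0.396·1.77)/(1.57+0.396·0.561)] = 3.965·ln(2.271/1.792) = 0.9386 kmol/m³.
Then C_N = (C_{M0}−C_M) − C_P = 1.209 − 0.9386 = 0.2703 kmol/m³.
Y_N = C_N/C_{M0} = 0.2703/1.77 = 0.153.

0.153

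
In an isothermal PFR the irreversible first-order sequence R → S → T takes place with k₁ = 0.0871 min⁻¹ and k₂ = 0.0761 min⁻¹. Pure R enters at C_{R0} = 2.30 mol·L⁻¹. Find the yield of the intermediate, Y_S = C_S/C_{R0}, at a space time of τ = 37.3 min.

0.156

For first-order series with pure R initially, C_S(τ) = k₁C_{R0}/(k₂−k₁)·(e^(−k₁τ) − e^(−k₂τ)).
e^(−k₁τ) = e^(−0.0871×37.3) = e^(−3.249) = 0.03882; e^(−k₂τ) = e^(−2.839) = 0.05851.
C_S = 0.0871×2.30/(0.0761−0.0871) × (0.03882−0.05851) = (-18.21)×(-0.01969) = 0.3586 mol·L⁻¹.
Y_S = C_S/C_{R0} = 0.3586/2.30 = 0.156.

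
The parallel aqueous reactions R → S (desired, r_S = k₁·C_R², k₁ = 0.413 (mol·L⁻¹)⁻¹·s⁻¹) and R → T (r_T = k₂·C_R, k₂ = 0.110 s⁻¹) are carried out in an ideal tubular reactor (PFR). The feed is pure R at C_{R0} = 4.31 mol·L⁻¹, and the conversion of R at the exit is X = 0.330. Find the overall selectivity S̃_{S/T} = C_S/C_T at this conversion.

13.3

C_R = C_{R0}(1−X) = 2.888 mol·L⁻¹.
Along a PFR/batch, dC_T/dC_R = −r_T/(r_S+r_T) = −k₂/(k₂+k₁·C_R).
Integrating from C_{R0} to C_R: C_T = (0.110/0.413)·ln[(0.110+0.413·4.31)/(0.110+0.413·2.89)] = 0.2663·ln(1.890/1.303) = 0.09914 mol·L⁻¹.
Then C_S = (C_{R0}−C_R) − C_T = 1.422 − 0.09914 = 1.323 mol·L⁻¹.
S̃_{S/T} = C_S/C_T = 1.323/0.09914 = 13.3.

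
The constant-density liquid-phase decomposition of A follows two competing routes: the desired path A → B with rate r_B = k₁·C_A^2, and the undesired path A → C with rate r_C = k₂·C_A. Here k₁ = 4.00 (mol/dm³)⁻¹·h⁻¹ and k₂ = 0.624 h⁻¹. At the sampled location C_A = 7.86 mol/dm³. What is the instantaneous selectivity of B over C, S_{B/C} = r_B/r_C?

S_{B/C} = r_B/r_C = (k₁·C_A^2)/(k₂·C_A) = (k₁/k₂)·C_A.
= (4.00×7.860^2) / (0.624×7.860) = 247.1/4.905 = 50.4.
Since the desired path is higher order in A, keeping C_A high (PFR or concentrated feed) favours B.

50.4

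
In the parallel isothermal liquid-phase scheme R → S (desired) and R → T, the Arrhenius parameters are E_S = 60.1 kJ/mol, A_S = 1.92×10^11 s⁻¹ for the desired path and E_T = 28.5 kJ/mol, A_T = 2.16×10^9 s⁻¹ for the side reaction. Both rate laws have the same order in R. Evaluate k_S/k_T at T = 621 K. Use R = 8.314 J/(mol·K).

0.195

Since both paths have the same order in R, the concentration cancels and S_{S/T} = k_S/k_T = (A_S/A_T)·exp[(E_T−E_S)/(RT)].
(E_T−E_S)/(RT) = (28.5−60.1)×10³/(8.314×621) = -31600/5163 = -6.120.
k_S/k_T = (1.92×10^11/2.16×10^9)·exp(-6.120) = 88.89 × 0.002197 = 0.195.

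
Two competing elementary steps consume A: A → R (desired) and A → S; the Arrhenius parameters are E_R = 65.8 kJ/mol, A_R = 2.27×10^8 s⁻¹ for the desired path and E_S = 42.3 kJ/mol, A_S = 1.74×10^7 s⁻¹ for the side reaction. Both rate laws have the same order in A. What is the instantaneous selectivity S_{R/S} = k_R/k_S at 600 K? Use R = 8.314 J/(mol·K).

k_R/k_S = (A_R/A_S)·exp[−(E_R−E_S)/(RT)] = (A_R/A_S)·exp[(E_S−E_R)/(RT)].
(E_S−E_R)/(RT) = (42.3−65.8)×10³/(8.314×600) = -23500/4988 = -4.711.
k_R/k_S = (2.27×10^8/1.74×10^7)·exp(-4.711) = 13.05 × 0.008996 = 0.117.
Since E_R > E_S, raising the temperature improves selectivity toward R.

0.117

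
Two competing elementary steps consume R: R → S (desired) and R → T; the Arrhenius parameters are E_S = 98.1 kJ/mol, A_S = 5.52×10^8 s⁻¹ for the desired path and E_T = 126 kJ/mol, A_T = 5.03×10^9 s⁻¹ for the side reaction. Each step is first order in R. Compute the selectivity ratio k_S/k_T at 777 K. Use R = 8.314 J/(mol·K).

8.24

k_S/k_T = (A_S/A_T)·exp[−(E_S−E_T)/(RT)] = (A_S/A_T)·exp[(E_T−E_S)/(RT)].
(E_T−E_S)/(RT) = (126−98.1)×10³/(8.314×777) = 27900/6460 = 4.319.
k_S/k_T = (5.52×10^8/5.03×10^9)·exp(4.319) = 0.1097 × 75.11 = 8.24.
Since E_S < E_T, lowering the temperature improves selectivity toward S.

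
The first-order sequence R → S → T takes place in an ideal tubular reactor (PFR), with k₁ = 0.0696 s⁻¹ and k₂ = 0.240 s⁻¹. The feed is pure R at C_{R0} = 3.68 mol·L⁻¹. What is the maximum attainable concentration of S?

Evaluating C_S at τ_opt = ln(k₂/k₁)/(k₂−k₁) gives C_{S,max}/C_{R0} = (k₁/k₂)^[k₂/(k₂−k₁)].
= (0.0696/0.240)^(0.240/(0.240−0.0696)) = (0.2900)^(1.408) = 0.1749.
C_{S,max} = 0.1749×3.68 = 0.644 mol·L⁻¹.

0.644 mol·L⁻¹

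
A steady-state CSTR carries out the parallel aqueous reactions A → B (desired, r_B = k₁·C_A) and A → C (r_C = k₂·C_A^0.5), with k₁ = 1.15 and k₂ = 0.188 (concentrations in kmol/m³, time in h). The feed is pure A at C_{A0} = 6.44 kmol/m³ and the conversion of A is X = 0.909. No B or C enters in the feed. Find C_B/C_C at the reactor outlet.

4.68

Exit C_A = C_{A0}(1−X) = 6.44×0.0910 = 0.5860 kmol/m³.
Rates in a CSTR are evaluated at the outlet concentration: r_B = 1.15×0.5860 = 0.6739, r_C = 0.188×0.5860^0.5 = 0.1439.
Overall selectivity = C_B/C_C = r_Bτ/(r_Cτ) = r_B/r_C = 4.68.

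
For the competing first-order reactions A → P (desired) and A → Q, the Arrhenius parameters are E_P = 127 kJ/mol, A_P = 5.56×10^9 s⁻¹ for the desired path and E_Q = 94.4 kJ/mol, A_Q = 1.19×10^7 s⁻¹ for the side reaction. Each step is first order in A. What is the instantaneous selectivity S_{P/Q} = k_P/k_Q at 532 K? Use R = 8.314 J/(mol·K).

Since both paths have the same order in A, the concentration cancels and S_{P/Q} = k_P/k_Q = (A_P/A_Q)·exp[(E_Q−E_P)/(RT)].
(E_Q−E_P)/(RT) = (94.4−127)×10³/(8.314×532) = -32600/4423 = -7.370.
k_P/k_Q = (5.56×10^9/1.19×10^7)·exp(-7.370) = 467.2 × 6.296×10^-4 = 0.294.
Since E_P > E_Q, raising the temperature improves selectivity toward P.

0.294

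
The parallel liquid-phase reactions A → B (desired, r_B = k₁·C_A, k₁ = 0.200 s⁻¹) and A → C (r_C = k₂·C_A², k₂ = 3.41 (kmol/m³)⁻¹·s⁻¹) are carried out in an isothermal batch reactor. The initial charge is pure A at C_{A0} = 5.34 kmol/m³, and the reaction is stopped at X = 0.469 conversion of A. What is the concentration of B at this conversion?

C_A = C_{A0}(1−X) = 2.836 kmol/m³.
Along a PFR/batch, dC_B/dC_A = −r_B/(r_B+r_C) = −k₁/(k₁+k₂·C_A).
Integrating from C_{A0} to C_A: C_B = (0.200/3.41)·ln[(0.200+3.41·5.34)/(0.200+3.41·2.84)] = 0.05865·ln(18.41/9.869) = 0.03657 kmol/m³.

0.0366 kmol/m³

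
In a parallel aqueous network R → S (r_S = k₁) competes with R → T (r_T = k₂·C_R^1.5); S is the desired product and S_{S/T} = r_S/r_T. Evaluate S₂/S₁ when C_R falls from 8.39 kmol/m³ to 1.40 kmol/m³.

S_{S/T} = (k₁/k₂)·C_R^-1.5, so S₂/S₁ = (C_{R,2}/C_{R,1})^-1.5.
= (1.40/8.39)^(-1.5) = (0.1669)^(-1.5) = 14.7.

14.7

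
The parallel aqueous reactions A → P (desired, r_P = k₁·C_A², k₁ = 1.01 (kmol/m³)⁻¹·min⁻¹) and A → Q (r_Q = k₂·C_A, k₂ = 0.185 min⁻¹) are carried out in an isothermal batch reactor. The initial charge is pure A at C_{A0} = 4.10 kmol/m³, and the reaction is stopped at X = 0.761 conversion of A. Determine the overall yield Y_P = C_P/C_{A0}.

0.703

C_A = C_{A0}(1−X) = 0.9799 kmol/m³.
Along a PFR/batch, dC_Q/dC_A = −r_Q/(r_P+r_Q) = −k₂/(k₂+k₁·C_A).
Integrating from C_{A0} to C_A: C_Q = (0.185/1.01)·ln[(0.185+1.01·4.10)/(0.185+1.01·0.980)] = 0.1832·ln(4.326/1.175) = 0.2388 kmol/m³.
Then C_P = (C_{A0}−C_A) − C_Q = 3.120 − 0.2388 = 2.881 kmol/m³.
Y_P = C_P/C_{A0} = 2.881/4.10 = 0.703.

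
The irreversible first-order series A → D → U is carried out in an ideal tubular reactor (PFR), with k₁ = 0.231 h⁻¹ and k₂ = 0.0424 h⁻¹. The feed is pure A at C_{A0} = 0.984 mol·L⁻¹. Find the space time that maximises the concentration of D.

8.99 h

Setting dC_D/dτ = 0 gives τ_opt = ln(k₂/k₁)/(k₂−k₁).
= ln(0.0424/0.231)/(0.0424−0.231) = ln(0.1835)/-0.1886 = -1.695/-0.1886 = 8.99 h.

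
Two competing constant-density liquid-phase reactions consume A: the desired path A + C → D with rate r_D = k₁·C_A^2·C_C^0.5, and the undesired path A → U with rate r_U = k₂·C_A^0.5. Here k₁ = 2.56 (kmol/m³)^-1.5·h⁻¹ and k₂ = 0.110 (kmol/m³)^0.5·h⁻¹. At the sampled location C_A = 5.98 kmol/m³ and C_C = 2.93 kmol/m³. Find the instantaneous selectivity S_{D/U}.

583

S_{D/U} = r_D/r_U = (k₁·C_A^2·C_C^0.5)/(k₂·C_A^0.5) = (k₁/k₂)·C_A^1.5·C_C^0.5.
= (2.56×5.980^2×2.930^0.5) / (0.110×5.980^0.5) = 156.7/0.2690 = 583.
Since the desired path is higher order in A, keeping C_A high (PFR or concentrated feed) favours D.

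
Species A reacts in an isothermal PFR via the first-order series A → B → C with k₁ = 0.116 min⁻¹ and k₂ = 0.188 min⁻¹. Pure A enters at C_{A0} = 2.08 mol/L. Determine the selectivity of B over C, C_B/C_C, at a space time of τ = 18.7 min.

0.182

For first-order series with pure A initially, C_B(τ) = k₁C_{A0}/(k₂−k₁)·(e^(−k₁τ) − e^(−k₂τ)).
e^(−k₁τ) = e^(−0.116×18.7) = e^(−2.169) = 0.1143; e^(−k₂τ) = e^(−3.516) = 0.02973.
C_B = 0.116×2.08/(0.188−0.116) × (0.1143−0.02973) = 3.351×0.08454 = 0.2833 mol/L.
C_A = C_{A0}e^(−k₁τ) = 0.2377 mol/L, so C_C = C_{A0}−C_A−C_B = 1.559 mol/L; C_B/C_C = 0.182.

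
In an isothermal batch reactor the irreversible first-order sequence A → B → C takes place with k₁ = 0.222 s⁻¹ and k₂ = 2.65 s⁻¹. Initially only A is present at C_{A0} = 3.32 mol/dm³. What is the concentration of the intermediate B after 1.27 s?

0.218 mol/dm³

For first-order series with pure A initially, C_B(t) = k₁C_{A0}/(k₂−k₁)·(e^(−k₁t) − e^(−k₂t)).
e^(−k₁t) = e^(−0.222×1.27) = e^(−0.2819) = 0.7543; e^(−k₂t) = e^(−3.365) = 0.03454.
C_B = 0.222×3.32/(2.65−0.222) × (0.7543−0.03454) = 0.3036×0.7198 = 0.2185 mol/dm³.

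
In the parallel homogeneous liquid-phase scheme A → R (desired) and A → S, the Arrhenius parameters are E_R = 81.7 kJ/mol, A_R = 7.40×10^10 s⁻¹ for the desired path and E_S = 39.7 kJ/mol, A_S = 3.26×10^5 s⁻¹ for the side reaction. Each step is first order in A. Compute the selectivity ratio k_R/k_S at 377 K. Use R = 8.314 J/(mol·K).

0.344

With equal orders, S_{R/S} = k_R/k_S = (A_R/A_S)·exp[(E_S−E_R)/(RT)].
(E_S−E_R)/(RT) = (39.7−81.7)×10³/(8.314×377) = -42000/3134 = -13.40.
k_R/k_S = (7.40×10^10/3.26×10^5)·exp(-13.40) = 2.270×10^5 × 1.515×10^-6 = 0.344.
Since E_R > E_S, raising the temperature improves selectivity toward R.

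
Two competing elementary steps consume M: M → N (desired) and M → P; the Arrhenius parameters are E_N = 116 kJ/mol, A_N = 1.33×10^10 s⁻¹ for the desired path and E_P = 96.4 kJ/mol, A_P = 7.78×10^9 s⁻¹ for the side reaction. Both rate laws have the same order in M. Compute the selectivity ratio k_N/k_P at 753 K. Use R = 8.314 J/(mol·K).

0.0747

Since both paths have the same order in M, the concentration cancels and S_{N/P} = k_N/k_P = (A_N/A_P)·exp[(E_P−E_N)/(RT)].
(E_P−E_N)/(RT) = (96.4−116)×10³/(8.314×753) = -19600/6260 = -3.131.
k_N/k_P = (1.33×10^10/7.78×10^9)·exp(-3.131) = 1.710 × 0.04368 = 0.0747.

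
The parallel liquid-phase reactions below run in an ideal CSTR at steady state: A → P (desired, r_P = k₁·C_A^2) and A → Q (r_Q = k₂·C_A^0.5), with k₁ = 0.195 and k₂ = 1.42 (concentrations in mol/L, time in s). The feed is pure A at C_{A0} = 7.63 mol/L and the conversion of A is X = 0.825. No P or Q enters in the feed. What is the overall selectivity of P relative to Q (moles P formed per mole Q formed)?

0.212

Exit C_A = C_{A0}(1−X) = 7.63×0.175 = 1.335 mol/L.
A CSTR operates uniformly at the exit composition, giving r_P = 0.3477 and r_Q = 1.641 (each k·C_A^n at C_A = 1.335).
Overall selectivity = C_P/C_Q = r_Pτ/(r_Qτ) = r_P/r_Q = 0.212.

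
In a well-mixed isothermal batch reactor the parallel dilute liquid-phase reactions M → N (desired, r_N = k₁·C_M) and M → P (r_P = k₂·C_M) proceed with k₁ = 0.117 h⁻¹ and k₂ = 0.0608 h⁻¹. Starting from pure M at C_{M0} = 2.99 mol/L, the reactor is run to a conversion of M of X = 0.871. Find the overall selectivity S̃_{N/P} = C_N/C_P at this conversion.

1.92

C_M = C_{M0}(1−X) = 0.3857 mol/L.
Both paths are first order in M, so the instantaneous fraction to N is constant: dC_N/d(−C_M) = k₁/(k₁+k₂) = 0.6580.
C_N = 0.6580·(C_{M0}−C_M) = 0.6580×2.604 = 1.71 mol/L.
C_P = (C_{M0}−C_M)−C_N = 0.8906 mol/L; S̃_{N/P} = 1.714/0.8906 = 1.92.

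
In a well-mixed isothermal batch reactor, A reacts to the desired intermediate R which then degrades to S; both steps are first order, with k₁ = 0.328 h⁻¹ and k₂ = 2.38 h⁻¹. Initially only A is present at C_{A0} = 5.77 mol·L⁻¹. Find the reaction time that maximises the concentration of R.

The intermediate peaks when r₁ = r₂, i.e. k₁e^(−k₁t) = k₂e^(−k₂t), giving t_opt = ln(k₂/k₁)/(k₂−k₁).
= ln(2.38/0.328)/(2.38−0.328) = ln(7.256)/2.052 = 1.982/2.052 = 0.966 h.

0.966 h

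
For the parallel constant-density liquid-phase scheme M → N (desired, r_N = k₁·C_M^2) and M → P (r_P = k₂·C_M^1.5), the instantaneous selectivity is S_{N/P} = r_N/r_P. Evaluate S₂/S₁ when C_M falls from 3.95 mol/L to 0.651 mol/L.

S_{N/P} = (k₁/k₂)·C_M^0.5, so S₂/S₁ = (C_{M,2}/C_{M,1})^0.5.
= (0.651/3.95)^0.5 = (0.1648)^0.5 = 0.406.

0.406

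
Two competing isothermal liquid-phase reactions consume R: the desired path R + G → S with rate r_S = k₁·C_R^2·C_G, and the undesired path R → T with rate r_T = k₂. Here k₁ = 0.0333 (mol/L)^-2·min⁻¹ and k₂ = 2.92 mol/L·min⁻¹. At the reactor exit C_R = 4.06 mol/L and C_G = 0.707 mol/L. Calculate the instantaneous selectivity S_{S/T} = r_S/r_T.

0.133

S_{S/T} = r_S/r_T = (k₁·C_R^2·C_G)/(k₂) = (k₁/k₂)·C_R^2·C_G.
= (0.0333×4.060^2×0.7070) / (2.92) = 0.3881/2.920 = 0.133.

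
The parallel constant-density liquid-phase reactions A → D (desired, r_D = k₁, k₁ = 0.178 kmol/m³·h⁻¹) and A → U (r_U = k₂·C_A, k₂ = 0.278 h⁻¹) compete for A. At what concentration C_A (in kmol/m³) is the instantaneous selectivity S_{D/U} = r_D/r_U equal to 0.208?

S_{D/U} = (k₁/k₂)·C_A⁻¹ ⇒ C_A = (S·k₂/k₁)^(-1).
= (0.208×0.278/0.178)^(-1) = (0.3249)^(-1) = 3.08 kmol/m³.

3.08 kmol/m³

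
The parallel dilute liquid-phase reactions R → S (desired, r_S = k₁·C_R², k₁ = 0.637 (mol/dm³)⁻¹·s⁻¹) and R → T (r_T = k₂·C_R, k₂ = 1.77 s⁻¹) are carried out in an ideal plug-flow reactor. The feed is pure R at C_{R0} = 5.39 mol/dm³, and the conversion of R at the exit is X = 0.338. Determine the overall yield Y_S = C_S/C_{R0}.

0.208

C_R = C_{R0}(1−X) = 3.568 mol/dm³.
Along a PFR/batch, dC_T/dC_R = −r_T/(r_S+r_T) = −k₂/(k₂+k₁·C_R).
Integrating from C_{R0} to C_R: C_T = (1.77/0.637)·ln[(1.77+0.637·5.39)/(1.77+0.637·3.57)] = 2.779·ln(5.203/4.043) = 0.7012 mol/dm³.
Then C_S = (C_{R0}−C_R) − C_T = 1.822 − 0.7012 = 1.121 mol/dm³.
Y_S = C_S/C_{R0} = 1.121/5.39 = 0.208.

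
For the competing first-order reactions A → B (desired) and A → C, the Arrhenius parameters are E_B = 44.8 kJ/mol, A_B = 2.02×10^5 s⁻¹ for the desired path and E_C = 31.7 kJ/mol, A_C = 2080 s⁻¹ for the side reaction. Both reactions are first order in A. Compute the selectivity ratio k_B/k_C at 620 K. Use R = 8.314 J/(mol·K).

7.65

Since both paths have the same order in A, the concentration cancels and S_{B/C} = k_B/k_C = (A_B/A_C)·exp[(E_C−E_B)/(RT)].
(E_C−E_B)/(RT) = (31.7−44.8)×10³/(8.314×620) = -13100/5155 = -2.541.
k_B/k_C = (2.02×10^5/2080)·exp(-2.541) = 97.12 × 0.07876 = 7.65.
Since E_B > E_C, raising the temperature improves selectivity toward B.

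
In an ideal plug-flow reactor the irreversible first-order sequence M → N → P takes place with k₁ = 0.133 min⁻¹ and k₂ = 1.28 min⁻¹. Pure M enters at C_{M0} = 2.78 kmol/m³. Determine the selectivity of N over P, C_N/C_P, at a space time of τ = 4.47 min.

For first-order series with pure M initially, C_N(τ) = k₁C_{M0}/(k₂−k₁)·(e^(−k₁τ) − e^(−k₂τ)).
e^(−k₁τ) = e^(−0.133×4.47) = e^(−0.5945) = 0.5518; e^(−k₂τ) = e^(−5.722) = 0.003274.
C_N = 0.133×2.78/(1.28−0.133) × (0.5518−0.003274) = 0.3224×0.5486 = 0.1768 kmol/m³.
C_M = C_{M0}e^(−k₁τ) = 1.534 kmol/m³, so C_P = C_{M0}−C_M−C_N = 1.069 kmol/m³; C_N/C_P = 0.165.

0.165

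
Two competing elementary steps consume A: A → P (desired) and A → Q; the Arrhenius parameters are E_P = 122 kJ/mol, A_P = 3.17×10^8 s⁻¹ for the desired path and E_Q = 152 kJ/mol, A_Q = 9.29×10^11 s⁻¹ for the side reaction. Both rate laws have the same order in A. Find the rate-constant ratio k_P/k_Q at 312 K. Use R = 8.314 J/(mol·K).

k_P/k_Q = (A_P/A_Q)·exp[−(E_P−E_Q)/(RT)] = (A_P/A_Q)·exp[(E_Q−E_P)/(RT)].
(E_Q−E_P)/(RT) = (152−122)×10³/(8.314×312) = 30000/2594 = 11.57.
k_P/k_Q = (3.17×10^8/9.29×10^11)·exp(11.57) = 3.412×10^-4 × 1.054×10^5 = 36.0.
Since E_P < E_Q, lowering the temperature improves selectivity toward P.

36.0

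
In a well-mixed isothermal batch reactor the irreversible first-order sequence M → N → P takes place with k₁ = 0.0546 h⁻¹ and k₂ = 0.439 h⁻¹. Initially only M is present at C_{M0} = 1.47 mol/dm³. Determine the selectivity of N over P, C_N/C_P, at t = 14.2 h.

0.137

The intermediate concentration in a first-order A→B→C sequence is C_N = k₁C_{M0}(e^(−k₁t) − e^(−k₂t))/(k₂−k₁).
e^(−k₁t) = e^(−0.0546×14.2) = e^(−0.7753) = 0.4606; e^(−k₂t) = e^(−6.234) = 0.001962.
C_N = 0.0546×1.47/(0.439−0.0546) × (0.4606−0.001962) = 0.2088×0.4586 = 0.09575 mol/dm³.
C_M = C_{M0}e^(−k₁t) = 0.6770 mol/dm³, so C_P = C_{M0}−C_M−C_N = 0.6972 mol/dm³; C_N/C_P = 0.137.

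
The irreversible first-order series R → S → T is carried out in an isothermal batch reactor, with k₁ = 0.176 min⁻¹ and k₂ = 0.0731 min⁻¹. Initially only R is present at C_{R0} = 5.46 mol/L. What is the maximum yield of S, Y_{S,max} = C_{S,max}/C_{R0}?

For a first-order series the maximum intermediate yield is C_{S,max}/C_{R0} = (k₁/k₂)^[k₂/(k₂−k₁)].
= (0.176/0.0731)^(0.0731/(0.0731−0.176)) = (2.408)^(-0.7104) = 0.5357.

0.536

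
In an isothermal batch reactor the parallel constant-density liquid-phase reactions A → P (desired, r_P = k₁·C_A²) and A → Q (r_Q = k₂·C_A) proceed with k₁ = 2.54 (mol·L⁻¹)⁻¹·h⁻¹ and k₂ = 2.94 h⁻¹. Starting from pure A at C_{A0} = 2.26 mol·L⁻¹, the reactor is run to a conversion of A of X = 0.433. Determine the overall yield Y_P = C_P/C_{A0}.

0.260

C_A = C_{A0}(1−X) = 1.281 mol·L⁻¹.
Along a PFR/batch, dC_Q/dC_A = −r_Q/(r_P+r_Q) = −k₂/(k₂+k₁·C_A).
Integrating from C_{A0} to C_A: C_Q = (2.94/2.54)·ln[(2.94+2.54·2.26)/(2.94+2.54·1.28)] = 1.157·ln(8.680/6.195) = 0.3905 mol·L⁻¹.
Then C_P = (C_{A0}−C_A) − C_Q = 0.9786 − 0.3905 = 0.5881 mol·L⁻¹.
Y_P = C_P/C_{A0} = 0.5881/2.26 = 0.260.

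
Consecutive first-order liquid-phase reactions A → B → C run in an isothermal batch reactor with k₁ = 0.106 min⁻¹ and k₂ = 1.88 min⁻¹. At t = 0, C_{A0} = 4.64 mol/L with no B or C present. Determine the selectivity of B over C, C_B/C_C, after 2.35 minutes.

The intermediate concentration in a first-order A→B→C sequence is C_B = k₁C_{A0}(e^(−k₁t) − e^(−k₂t))/(k₂−k₁).
e^(−k₁t) = e^(−0.106×2.35) = e^(−0.2491) = 0.7795; e^(−k₂t) = e^(−4.418) = 0.01206.
C_B = 0.106×4.64/(1.88−0.106) × (0.7795−0.01206) = 0.2772×0.7674 = 0.2128 mol/L.
C_A = C_{A0}e^(−k₁t) = 3.617 mol/L, so C_C = C_{A0}−C_A−C_B = 0.8103 mol/L; C_B/C_C = 0.263.

0.263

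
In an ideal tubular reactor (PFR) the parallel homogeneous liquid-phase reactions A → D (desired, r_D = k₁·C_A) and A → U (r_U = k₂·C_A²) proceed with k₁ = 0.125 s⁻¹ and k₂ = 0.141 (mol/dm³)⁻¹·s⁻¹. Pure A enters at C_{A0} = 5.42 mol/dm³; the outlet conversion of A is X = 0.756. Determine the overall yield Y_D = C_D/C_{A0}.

C_A = C_{A0}(1−X) = 1.322 mol/dm³.
Along a PFR/batch, dC_D/dC_A = −r_D/(r_D+r_U) = −k₁/(k₁+k₂·C_A).
Integrating from C_{A0} to C_A: C_D = (0.125/0.141)·ln[(0.125+0.141·5.42)/(0.125+0.141·1.32)] = 0.8865·ln(0.8892/0.3115) = 0.9300 mol/dm³.
Y_D = C_D/C_{A0} = 0.9300/5.42 = 0.172.

0.172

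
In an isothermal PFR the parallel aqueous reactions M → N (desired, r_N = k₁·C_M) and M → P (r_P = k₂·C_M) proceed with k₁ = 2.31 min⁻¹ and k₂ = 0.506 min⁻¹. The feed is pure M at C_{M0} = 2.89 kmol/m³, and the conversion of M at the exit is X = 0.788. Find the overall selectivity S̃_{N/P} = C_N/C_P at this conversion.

C_M = C_{M0}(1−X) = 0.6127 kmol/m³.
Both paths are first order in M, so the instantaneous fraction to N is constant: dC_N/d(−C_M) = k₁/(k₁+k₂) = 0.8203.
C_N = 0.8203·(C_{M0}−C_M) = 0.8203×2.277 = 1.87 kmol/m³.
C_P = (C_{M0}−C_M)−C_N = 0.4092 kmol/m³; S̃_{N/P} = 1.868/0.4092 = 4.57.

4.57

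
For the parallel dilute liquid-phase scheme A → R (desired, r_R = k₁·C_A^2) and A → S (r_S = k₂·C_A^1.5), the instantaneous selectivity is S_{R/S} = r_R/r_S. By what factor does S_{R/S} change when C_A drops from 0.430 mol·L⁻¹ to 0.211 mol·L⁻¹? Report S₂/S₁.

S_{R/S} = (k₁/k₂)·C_A^0.5, so S₂/S₁ = (C_{A,2}/C_{A,1})^0.5.
= (0.211/0.430)^0.5 = (0.4907)^0.5 = 0.700.
Selectivity toward R falls as C_A falls — high-concentration operation is favoured.

0.700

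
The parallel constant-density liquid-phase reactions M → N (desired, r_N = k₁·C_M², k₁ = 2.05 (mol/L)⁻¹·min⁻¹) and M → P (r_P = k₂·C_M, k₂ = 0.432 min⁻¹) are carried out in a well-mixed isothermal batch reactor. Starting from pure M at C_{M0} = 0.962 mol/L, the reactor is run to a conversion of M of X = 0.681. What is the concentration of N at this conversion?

0.483 mol/L

C_M = C_{M0}(1−X) = 0.3069 mol/L.
Along a PFR/batch, dC_P/dC_M = −r_P/(r_N+r_P) = −k₂/(k₂+k₁·C_M).
Integrating from C_{M0} to C_M: C_P = (0.432/2.05)·ln[(0.432+2.05·0.962)/(0.432+2.05·0.307)] = 0.2107·ln(2.404/1.061) = 0.1724 mol/L.
Then C_N = (C_{M0}−C_M) − C_P = 0.6551 − 0.1724 = 0.4828 mol/L.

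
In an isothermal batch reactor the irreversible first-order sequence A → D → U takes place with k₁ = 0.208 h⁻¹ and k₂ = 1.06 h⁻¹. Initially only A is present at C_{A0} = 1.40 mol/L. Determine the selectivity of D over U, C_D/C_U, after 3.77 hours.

0.245

Solving the coupled first-order balances gives C_D(t) = [k₁/(k₂−k₁)]·C_{A0}·(e^(−k₁t) − e^(−k₂t)).
e^(−k₁t) = e^(−0.208×3.77) = e^(−0.7842) = 0.4565; e^(−k₂t) = e^(−3.996) = 0.01839.
C_D = 0.208×1.40/(1.06−0.208) × (0.4565−0.01839) = 0.3418×0.4381 = 0.1497 mol/L.
C_A = C_{A0}e^(−k₁t) = 0.6391 mol/L, so C_U = C_{A0}−C_A−C_D = 0.6112 mol/L; C_D/C_U = 0.245.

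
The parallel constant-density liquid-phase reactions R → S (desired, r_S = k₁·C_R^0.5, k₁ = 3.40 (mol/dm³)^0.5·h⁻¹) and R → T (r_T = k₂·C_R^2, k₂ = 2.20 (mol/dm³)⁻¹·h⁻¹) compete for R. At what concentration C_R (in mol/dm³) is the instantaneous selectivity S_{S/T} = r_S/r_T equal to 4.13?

S_{S/T} = (k₁/k₂)·C_R^-1.5 ⇒ C_R = (S·k₂/k₁)^(1/(-1.5)).
= (4.13×2.20/3.40)^(-0.6667) = (2.672)^(-0.6667) = 0.519 mol/dm³.

0.519 mol/dm³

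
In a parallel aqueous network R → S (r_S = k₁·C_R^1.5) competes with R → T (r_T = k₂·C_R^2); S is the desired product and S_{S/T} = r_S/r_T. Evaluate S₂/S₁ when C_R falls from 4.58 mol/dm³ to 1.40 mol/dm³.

1.81

S_{S/T} = (k₁/k₂)·C_R^-0.5, so S₂/S₁ = (C_{R,2}/C_{R,1})^-0.5.
= (1.40/4.58)^(-0.5) = (0.3057)^(-0.5) = 1.81.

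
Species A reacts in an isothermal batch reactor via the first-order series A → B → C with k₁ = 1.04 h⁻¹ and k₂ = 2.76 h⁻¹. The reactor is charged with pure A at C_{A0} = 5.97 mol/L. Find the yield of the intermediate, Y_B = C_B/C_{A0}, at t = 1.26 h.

The intermediate concentration in a first-order A→B→C sequence is C_B = k₁C_{A0}(e^(−k₁t) − e^(−k₂t))/(k₂−k₁).
e^(−k₁t) = e^(−1.04×1.26) = e^(−1.310) = 0.2697; e^(−k₂t) = e^(−3.478) = 0.03088.
C_B = 1.04×5.97/(2.76−1.04) × (0.2697−0.03088) = 3.610×0.2388 = 0.8621 mol/L.
Y_B = C_B/C_{A0} = 0.8621/5.97 = 0.144.

0.144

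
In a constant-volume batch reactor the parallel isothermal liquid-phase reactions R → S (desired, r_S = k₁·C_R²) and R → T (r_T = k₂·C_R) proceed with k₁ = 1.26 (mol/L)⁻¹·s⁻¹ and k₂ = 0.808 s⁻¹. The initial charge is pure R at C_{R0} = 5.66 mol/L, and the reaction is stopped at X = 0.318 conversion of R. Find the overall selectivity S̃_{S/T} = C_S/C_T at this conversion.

C_R = C_{R0}(1−X) = 3.860 mol/L.
Along a PFR/batch, dC_T/dC_R = −r_T/(r_S+r_T) = −k₂/(k₂+k₁·C_R).
Integrating from C_{R0} to C_R: C_T = (0.808/1.26)·ln[(0.808+1.26·5.66)/(0.808+1.26·3.86)] = 0.6413·ln(7.940/5.672) = 0.2157 mol/L.
Then C_S = (C_{R0}−C_R) − C_T = 1.800 − 0.2157 = 1.584 mol/L.
S̃_{S/T} = C_S/C_T = 1.584/0.2157 = 7.34.

7.34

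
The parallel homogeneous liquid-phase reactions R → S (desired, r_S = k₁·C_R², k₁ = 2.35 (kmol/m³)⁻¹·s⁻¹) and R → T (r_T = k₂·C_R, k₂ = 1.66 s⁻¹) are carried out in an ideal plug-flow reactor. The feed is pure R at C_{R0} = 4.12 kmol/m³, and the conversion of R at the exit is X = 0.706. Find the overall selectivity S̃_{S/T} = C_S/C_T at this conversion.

C_R = C_{R0}(1−X) = 1.211 kmol/m³.
Along a PFR/batch, dC_T/dC_R = −r_T/(r_S+r_T) = −k₂/(k₂+k₁·C_R).
Integrating from C_{R0} to C_R: C_T = (1.66/2.35)·ln[(1.66+2.35·4.12)/(1.66+2.35·1.21)] = 0.7064·ln(11.34/4.507) = 0.6520 kmol/m³.
Then C_S = (C_{R0}−C_R) − C_T = 2.909 − 0.6520 = 2.257 kmol/m³.
S̃_{S/T} = C_S/C_T = 2.257/0.6520 = 3.46.

3.46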